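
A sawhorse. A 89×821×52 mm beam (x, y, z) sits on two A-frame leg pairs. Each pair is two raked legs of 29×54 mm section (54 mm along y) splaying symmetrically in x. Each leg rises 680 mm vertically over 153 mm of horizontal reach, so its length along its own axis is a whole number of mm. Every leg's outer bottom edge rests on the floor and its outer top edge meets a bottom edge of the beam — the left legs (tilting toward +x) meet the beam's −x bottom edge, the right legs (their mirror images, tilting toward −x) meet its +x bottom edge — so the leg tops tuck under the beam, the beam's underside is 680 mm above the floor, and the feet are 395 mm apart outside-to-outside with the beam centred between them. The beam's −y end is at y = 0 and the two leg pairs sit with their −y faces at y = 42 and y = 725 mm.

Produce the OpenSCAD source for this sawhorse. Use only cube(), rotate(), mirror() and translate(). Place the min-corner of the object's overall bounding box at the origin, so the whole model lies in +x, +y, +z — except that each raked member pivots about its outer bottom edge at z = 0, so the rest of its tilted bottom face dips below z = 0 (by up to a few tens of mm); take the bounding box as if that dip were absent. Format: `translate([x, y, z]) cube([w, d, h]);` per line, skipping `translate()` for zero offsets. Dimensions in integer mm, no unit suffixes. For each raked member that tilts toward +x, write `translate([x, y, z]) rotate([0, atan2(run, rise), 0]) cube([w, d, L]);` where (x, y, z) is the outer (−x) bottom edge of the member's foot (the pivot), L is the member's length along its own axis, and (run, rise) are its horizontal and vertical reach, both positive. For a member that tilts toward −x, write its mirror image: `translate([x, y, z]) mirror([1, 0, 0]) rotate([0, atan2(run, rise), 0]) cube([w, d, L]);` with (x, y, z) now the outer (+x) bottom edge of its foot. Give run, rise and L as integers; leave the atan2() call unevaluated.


// leg length = √(153² + 680²) = 697
// right-leg outer foot x = 2·153 + 89 = 395
// beam min-corner = (153, 0, 680)
translate([153, 0, 680]) cube([89, 821, 52]);
translate([0, 42, 0]) rotate([0, atan2(153, 680), 0]) cube([29, 54, 697]);
translate([395, 42, 0]) mirror([1, 0, 0]) rotate([0, atan2(153, 680), 0]) cube([29, 54, 697]);
translate([0, 725, 0]) rotate([0, atan2(153, 680), 0]) cube([29, 54, 697]);
translate([395, 725, 0]) mirror([1, 0, 0]) rotate([0, atan2(153, 680), 0]) cube([29, 54, 697]);


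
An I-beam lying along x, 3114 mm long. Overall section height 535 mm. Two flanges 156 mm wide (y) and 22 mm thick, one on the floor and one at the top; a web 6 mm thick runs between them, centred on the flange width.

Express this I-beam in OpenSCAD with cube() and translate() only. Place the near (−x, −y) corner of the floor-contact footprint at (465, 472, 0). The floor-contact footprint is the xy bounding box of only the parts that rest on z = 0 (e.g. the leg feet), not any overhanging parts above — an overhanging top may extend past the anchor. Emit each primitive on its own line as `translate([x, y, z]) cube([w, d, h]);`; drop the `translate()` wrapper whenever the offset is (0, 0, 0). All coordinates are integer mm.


translate([465, 472, 0]) cube([3114, 156, 22]);
translate([465, 547, 22]) cube([3114, 6, 491]);
translate([465, 472, 513]) cube([3114, 156, 22]);


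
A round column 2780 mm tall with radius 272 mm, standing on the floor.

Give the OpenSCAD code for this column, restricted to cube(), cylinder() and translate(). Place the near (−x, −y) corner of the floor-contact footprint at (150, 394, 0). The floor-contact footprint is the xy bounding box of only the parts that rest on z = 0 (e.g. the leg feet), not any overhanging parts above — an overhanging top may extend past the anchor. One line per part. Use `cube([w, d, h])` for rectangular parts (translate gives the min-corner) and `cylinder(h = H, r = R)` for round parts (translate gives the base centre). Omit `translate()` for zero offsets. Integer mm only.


translate([422, 666, 0]) cylinder(h = 2780, r = 272);


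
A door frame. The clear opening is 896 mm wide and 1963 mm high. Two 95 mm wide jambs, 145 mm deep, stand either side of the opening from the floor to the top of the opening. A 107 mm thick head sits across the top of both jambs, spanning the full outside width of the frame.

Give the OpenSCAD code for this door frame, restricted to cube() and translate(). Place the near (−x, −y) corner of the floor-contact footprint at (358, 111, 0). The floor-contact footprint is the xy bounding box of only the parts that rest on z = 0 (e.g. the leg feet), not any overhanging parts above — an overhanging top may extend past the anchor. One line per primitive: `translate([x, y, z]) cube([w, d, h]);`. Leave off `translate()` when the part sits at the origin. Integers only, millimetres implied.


translate([358, 111, 0]) cube([95, 145, 1963]);
translate([1349, 111, 0]) cube([95, 145, 1963]);
translate([358, 111, 1963]) cube([1086, 145, 107]);


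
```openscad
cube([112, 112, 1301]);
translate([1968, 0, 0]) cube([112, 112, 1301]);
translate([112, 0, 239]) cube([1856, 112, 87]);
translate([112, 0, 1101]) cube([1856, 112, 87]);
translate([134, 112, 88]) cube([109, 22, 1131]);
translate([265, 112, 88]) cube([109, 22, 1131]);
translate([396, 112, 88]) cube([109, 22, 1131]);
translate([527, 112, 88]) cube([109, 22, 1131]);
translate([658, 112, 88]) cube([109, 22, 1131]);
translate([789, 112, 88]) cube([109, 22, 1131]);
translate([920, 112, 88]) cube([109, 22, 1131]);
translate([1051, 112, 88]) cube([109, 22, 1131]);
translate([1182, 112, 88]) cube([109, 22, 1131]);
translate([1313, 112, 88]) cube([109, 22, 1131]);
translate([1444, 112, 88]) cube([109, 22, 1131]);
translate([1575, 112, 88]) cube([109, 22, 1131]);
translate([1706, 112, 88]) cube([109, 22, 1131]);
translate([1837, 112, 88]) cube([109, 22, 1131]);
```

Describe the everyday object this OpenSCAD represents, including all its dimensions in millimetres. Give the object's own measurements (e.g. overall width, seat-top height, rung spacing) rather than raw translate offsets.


A fence section. Two 112×112 mm posts, 1301 mm tall, stand on the floor with a clear span of 1856 mm between their inner faces. Two horizontal rails of 112×87 mm section span the gap between the posts with their undersides at z = 239 mm and z = 1101 mm, flush with the posts' −y face. 14 pickets, each 109 mm wide, 22 mm thick and 1131 mm tall, are fixed to the +y face of the rails with their bottoms at z = 88 mm, spaced across the span with a 22 mm gap after the −x post and between neighbouring pickets and before the +x post.


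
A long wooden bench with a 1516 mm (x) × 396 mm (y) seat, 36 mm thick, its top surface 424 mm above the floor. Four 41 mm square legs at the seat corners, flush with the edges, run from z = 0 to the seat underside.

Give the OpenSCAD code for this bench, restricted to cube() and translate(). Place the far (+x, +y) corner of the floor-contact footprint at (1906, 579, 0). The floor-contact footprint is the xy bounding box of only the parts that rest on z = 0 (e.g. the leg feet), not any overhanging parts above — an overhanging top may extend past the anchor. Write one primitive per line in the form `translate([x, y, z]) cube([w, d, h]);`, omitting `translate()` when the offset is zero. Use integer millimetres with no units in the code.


translate([390, 183, 388]) cube([1516, 396, 36]);
translate([390, 183, 0]) cube([41, 41, 388]);
translate([390, 538, 0]) cube([41, 41, 388]);
translate([1865, 183, 0]) cube([41, 41, 388]);
translate([1865, 538, 0]) cube([41, 41, 388]);


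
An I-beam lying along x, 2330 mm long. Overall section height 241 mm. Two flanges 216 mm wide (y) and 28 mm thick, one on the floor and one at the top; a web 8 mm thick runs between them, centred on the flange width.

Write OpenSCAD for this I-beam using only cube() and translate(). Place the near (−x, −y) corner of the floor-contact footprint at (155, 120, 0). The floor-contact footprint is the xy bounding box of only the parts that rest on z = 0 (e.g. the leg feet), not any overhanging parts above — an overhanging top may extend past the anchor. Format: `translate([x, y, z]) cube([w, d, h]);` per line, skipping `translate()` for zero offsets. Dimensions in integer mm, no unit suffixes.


translate([155, 120, 0]) cube([2330, 216, 28]);
translate([155, 224, 28]) cube([2330, 8, 185]);
translate([155, 120, 213]) cube([2330, 216, 28]);


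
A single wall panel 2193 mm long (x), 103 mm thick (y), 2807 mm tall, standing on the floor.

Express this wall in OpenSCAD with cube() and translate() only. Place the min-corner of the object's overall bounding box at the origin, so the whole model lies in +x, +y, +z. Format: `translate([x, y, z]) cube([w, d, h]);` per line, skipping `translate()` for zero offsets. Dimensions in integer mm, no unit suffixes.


cube([2193, 103, 2807]);


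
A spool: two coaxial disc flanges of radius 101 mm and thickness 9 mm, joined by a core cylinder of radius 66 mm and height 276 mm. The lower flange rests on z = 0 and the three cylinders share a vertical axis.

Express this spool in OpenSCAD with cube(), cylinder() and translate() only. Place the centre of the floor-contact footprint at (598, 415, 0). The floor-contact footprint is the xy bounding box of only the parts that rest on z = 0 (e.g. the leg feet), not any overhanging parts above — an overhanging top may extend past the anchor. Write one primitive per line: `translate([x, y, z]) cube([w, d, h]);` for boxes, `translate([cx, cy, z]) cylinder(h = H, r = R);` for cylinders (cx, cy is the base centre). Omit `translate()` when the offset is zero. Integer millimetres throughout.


translate([598, 415, 0]) cylinder(h = 9, r = 101);
translate([598, 415, 9]) cylinder(h = 276, r = 66);
translate([598, 415, 285]) cylinder(h = 9, r = 101);


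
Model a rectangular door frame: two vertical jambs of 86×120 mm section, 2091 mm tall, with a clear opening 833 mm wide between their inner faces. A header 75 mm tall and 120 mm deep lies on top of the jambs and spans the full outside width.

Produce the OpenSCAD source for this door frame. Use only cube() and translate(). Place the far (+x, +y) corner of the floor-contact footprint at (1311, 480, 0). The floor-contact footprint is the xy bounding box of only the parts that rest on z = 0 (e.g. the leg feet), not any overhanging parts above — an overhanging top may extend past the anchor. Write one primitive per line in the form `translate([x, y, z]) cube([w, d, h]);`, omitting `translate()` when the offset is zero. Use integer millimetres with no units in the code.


translate([306, 360, 0]) cube([86, 120, 2091]);
translate([1225, 360, 0]) cube([86, 120, 2091]);
translate([306, 360, 2091]) cube([1005, 120, 75]);


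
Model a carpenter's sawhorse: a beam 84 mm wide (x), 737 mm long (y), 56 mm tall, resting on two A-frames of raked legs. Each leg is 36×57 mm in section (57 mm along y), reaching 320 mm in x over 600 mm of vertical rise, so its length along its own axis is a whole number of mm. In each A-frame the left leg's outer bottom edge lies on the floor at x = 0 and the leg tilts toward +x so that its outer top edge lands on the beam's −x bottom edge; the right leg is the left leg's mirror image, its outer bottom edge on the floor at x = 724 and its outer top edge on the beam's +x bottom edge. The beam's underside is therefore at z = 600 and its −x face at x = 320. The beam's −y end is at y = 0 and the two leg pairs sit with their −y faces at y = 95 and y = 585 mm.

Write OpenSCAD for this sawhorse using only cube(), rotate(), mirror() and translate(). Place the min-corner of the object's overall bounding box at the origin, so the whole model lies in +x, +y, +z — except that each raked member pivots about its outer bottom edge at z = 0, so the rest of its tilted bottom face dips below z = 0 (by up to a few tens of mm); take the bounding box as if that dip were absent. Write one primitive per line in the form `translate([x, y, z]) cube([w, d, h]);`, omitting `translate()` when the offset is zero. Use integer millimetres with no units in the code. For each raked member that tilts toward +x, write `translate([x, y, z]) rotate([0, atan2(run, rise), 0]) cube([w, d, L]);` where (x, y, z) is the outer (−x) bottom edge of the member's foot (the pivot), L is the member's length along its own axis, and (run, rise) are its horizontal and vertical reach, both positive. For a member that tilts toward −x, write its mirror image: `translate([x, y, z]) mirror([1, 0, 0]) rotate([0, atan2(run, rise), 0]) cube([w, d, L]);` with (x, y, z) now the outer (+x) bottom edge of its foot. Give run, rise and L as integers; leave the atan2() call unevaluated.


translate([320, 0, 600]) cube([84, 737, 56]);
translate([0, 95, 0]) rotate([0, atan2(320, 600), 0]) cube([36, 57, 680]);
translate([724, 95, 0]) mirror([1, 0, 0]) rotate([0, atan2(320, 600), 0]) cube([36, 57, 680]);
translate([0, 585, 0]) rotate([0, atan2(320, 600), 0]) cube([36, 57, 680]);
translate([724, 585, 0]) mirror([1, 0, 0]) rotate([0, atan2(320, 600), 0]) cube([36, 57, 680]);


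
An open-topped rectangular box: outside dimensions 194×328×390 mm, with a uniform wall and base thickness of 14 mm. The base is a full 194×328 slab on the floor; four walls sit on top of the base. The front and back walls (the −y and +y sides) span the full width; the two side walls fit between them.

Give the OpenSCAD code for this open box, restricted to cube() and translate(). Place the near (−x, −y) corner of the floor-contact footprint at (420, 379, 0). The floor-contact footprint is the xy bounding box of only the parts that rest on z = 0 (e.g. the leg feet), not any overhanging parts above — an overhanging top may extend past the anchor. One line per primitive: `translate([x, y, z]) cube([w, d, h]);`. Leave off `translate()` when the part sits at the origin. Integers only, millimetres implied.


translate([420, 379, 0]) cube([194, 328, 14]);
translate([420, 379, 14]) cube([194, 14, 376]);
translate([420, 693, 14]) cube([194, 14, 376]);
translate([420, 393, 14]) cube([14, 300, 376]);
translate([600, 393, 14]) cube([14, 300, 376]);


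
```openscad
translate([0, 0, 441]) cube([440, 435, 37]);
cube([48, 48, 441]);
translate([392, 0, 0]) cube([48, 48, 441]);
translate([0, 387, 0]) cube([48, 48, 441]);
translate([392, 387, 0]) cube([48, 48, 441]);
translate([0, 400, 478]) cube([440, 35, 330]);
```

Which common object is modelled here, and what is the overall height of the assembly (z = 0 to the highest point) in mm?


A chair. The overall height is 808 mm.

A slab on four corner posts with a tall panel at the back — a chair. The seat slab sits at z = 441 with thickness 37, and the 330 mm backrest starts at the seat top, so the overall height is 441 + 37 + 330 = 808 mm.


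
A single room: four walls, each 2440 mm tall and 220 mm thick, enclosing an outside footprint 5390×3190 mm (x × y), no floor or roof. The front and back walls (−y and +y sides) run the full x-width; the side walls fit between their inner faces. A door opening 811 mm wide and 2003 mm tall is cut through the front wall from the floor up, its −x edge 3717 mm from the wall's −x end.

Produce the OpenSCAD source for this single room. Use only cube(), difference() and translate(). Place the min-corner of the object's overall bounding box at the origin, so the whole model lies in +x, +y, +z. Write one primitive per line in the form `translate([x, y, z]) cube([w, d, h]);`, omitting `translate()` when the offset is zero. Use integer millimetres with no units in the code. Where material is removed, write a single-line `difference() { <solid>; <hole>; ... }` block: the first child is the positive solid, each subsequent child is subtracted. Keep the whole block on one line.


difference() { cube([5390, 220, 2440]); translate([3717, 0, 0]) cube([811, 220, 2003]); }
translate([0, 2970, 0]) cube([5390, 220, 2440]);
translate([0, 220, 0]) cube([220, 2750, 2440]);
translate([5170, 220, 0]) cube([220, 2750, 2440]);


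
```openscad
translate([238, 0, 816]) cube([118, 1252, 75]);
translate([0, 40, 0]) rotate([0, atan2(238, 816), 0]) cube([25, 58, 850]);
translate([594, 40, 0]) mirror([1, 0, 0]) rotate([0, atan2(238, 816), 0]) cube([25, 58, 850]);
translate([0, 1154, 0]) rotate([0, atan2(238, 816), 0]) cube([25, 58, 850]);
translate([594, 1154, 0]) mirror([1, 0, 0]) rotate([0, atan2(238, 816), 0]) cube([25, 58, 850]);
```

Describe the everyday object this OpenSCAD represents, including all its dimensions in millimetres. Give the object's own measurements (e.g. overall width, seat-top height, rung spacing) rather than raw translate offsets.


A sawhorse. A 118×1252×75 mm beam (x, y, z) sits on two A-frame leg pairs. Each pair is two raked legs of 25×58 mm section (58 mm along y) splaying symmetrically in x. Each leg rises 816 mm vertically over 238 mm of horizontal reach and is 850 mm long along its own axis. Every leg's outer bottom edge rests on the floor and its outer top edge meets a bottom edge of the beam — the left legs (tilting toward +x) meet the beam's −x bottom edge, the right legs (their mirror images, tilting toward −x) meet its +x bottom edge — so the leg tops tuck under the beam, the beam's underside is 816 mm above the floor, and the feet are 594 mm apart outside-to-outside with the beam centred between them. The two leg pairs are set in 40 mm from either end of the beam.


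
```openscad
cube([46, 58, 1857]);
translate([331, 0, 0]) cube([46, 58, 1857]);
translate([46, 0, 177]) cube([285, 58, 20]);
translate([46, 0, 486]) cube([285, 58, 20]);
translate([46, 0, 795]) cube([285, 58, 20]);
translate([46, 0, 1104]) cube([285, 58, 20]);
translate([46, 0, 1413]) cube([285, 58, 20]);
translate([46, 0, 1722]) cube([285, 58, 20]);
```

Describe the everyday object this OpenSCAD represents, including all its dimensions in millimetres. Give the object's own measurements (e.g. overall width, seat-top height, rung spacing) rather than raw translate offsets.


A straight ladder. Two 46×58 mm vertical rails, 1857 mm tall, stand 377 mm apart (outside-to-outside) with their front faces coplanar on the −y side. 6 rungs, each 58 mm deep and 20 mm tall, span between the inner faces of the rails, front faces flush with the rails. The lowest rung's underside is at z = 177 mm and rungs are spaced 309 mm apart (underside to underside).


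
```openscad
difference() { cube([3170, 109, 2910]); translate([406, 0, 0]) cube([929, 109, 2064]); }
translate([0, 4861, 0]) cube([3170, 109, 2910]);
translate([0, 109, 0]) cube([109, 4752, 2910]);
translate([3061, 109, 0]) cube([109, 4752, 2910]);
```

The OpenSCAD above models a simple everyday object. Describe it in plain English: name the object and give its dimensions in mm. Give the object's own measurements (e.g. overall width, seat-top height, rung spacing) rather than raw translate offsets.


A single room: four walls, each 2910 mm tall and 109 mm thick, enclosing an outside footprint 3170×4970 mm (x × y), no floor or roof. The front and back walls (−y and +y sides) run the full x-width; the side walls fit between their inner faces. A door opening 929 mm wide and 2064 mm tall is cut through the front wall from the floor up, its −x edge 406 mm from the wall's −x end.


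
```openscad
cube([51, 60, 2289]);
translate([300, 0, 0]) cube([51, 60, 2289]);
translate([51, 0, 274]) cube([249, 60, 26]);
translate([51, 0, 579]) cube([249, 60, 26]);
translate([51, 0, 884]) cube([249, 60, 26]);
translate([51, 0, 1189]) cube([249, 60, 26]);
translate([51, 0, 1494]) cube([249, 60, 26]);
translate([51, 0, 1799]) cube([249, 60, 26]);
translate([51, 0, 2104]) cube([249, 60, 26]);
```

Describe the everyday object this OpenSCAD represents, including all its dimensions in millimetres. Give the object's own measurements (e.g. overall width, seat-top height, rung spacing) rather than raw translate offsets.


A straight ladder. Two 51×60 mm vertical rails, 2289 mm tall, stand 351 mm apart (outside-to-outside) with their front faces coplanar on the −y side. 7 rungs, each 60 mm deep and 26 mm tall, span between the inner faces of the rails, front faces flush with the rails. The lowest rung's underside is at z = 274 mm and rungs are spaced 305 mm apart (underside to underside).


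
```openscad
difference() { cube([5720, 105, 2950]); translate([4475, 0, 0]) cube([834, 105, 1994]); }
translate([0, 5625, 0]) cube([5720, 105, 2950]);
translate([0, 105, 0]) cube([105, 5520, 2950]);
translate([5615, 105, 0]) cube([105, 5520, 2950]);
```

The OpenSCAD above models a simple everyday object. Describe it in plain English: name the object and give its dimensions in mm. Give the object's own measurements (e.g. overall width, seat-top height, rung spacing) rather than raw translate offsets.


A single room: four walls, each 2950 mm tall and 105 mm thick, enclosing an outside footprint 5720×5730 mm (x × y), no floor or roof. The front and back walls (−y and +y sides) run the full x-width; the side walls fit between their inner faces. A door opening 834 mm wide and 1994 mm tall is cut through the front wall from the floor up, its −x edge 4475 mm from the wall's −x end.


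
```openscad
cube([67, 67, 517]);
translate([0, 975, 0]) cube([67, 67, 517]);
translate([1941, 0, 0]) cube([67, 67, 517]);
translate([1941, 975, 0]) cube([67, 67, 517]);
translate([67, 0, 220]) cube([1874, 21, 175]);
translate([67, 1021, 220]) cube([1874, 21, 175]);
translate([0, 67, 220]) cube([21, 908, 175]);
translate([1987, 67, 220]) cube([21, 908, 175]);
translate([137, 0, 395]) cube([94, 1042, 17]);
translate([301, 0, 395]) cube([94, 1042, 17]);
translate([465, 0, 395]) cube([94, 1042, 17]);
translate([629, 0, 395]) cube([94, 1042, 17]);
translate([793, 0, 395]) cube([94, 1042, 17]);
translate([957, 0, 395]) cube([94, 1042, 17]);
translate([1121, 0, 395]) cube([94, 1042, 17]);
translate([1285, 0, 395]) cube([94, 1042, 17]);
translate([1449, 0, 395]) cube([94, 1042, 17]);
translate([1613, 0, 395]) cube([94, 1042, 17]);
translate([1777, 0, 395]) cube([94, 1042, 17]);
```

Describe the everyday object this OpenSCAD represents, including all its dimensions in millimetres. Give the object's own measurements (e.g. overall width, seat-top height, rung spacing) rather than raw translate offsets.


A bed frame 2008 mm long (x) by 1042 mm wide (y). Four 67×67 mm corner posts, 517 mm tall, at the corners of the footprint. Four rails of 21 mm thickness and 175 mm height run between adjacent posts with their undersides at z = 220 mm, their outer faces flush with the outside of the frame (the two x-running rails run between the posts' inner faces; the two y-running rails run between the posts' inner faces). 11 slats, each 94 mm wide (x) and 17 mm thick, lie across the top of the two x-running rails, running the full 1042 mm width of the frame in y; along x they sit between the end posts with a 70 mm gap after the −x posts and between neighbouring slats and before the +x posts.


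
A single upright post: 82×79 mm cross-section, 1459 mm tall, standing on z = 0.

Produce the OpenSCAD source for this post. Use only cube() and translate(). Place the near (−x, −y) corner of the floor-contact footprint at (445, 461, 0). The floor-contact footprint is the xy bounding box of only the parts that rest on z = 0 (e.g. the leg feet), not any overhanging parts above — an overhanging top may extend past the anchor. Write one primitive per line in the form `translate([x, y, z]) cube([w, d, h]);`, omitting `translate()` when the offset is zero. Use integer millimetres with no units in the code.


translate([445, 461, 0]) cube([82, 79, 1459]);


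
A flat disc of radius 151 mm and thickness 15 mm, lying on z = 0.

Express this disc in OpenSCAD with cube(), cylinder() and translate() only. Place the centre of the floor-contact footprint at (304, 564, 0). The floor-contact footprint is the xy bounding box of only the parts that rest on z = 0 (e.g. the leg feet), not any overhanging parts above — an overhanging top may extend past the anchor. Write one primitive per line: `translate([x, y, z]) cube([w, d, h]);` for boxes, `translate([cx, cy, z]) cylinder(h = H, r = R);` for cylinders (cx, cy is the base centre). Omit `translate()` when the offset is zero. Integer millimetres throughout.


translate([304, 564, 0]) cylinder(h = 15, r = 151);


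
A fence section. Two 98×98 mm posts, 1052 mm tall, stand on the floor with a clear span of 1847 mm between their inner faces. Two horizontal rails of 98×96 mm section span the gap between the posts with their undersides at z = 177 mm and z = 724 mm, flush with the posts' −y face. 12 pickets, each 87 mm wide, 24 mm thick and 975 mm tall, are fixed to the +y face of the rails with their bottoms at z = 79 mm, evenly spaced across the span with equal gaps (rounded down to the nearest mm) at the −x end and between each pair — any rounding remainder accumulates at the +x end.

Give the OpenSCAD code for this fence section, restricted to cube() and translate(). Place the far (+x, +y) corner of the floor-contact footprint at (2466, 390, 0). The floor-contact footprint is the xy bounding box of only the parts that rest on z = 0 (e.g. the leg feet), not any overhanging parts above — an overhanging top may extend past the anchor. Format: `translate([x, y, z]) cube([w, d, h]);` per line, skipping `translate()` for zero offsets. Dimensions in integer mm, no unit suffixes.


translate([423, 292, 0]) cube([98, 98, 1052]);
translate([2368, 292, 0]) cube([98, 98, 1052]);
translate([521, 292, 177]) cube([1847, 98, 96]);
translate([521, 292, 724]) cube([1847, 98, 96]);
translate([582, 390, 79]) cube([87, 24, 975]);
translate([730, 390, 79]) cube([87, 24, 975]);
translate([878, 390, 79]) cube([87, 24, 975]);
translate([1026, 390, 79]) cube([87, 24, 975]);
translate([1174, 390, 79]) cube([87, 24, 975]);
translate([1322, 390, 79]) cube([87, 24, 975]);
translate([1470, 390, 79]) cube([87, 24, 975]);
translate([1618, 390, 79]) cube([87, 24, 975]);
translate([1766, 390, 79]) cube([87, 24, 975]);
translate([1914, 390, 79]) cube([87, 24, 975]);
translate([2062, 390, 79]) cube([87, 24, 975]);
translate([2210, 390, 79]) cube([87, 24, 975]);


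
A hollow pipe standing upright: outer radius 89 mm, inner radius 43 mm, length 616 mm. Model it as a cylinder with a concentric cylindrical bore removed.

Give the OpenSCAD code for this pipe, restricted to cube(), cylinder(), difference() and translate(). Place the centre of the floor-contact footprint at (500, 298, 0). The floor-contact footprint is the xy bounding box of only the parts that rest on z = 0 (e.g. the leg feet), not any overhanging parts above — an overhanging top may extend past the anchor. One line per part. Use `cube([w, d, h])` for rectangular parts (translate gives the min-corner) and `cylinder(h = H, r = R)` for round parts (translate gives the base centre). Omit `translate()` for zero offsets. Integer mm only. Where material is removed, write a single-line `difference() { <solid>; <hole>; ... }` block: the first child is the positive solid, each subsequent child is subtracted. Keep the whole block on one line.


difference() { translate([500, 298, 0]) cylinder(h = 616, r = 89); translate([500, 298, 0]) cylinder(h = 616, r = 43); }


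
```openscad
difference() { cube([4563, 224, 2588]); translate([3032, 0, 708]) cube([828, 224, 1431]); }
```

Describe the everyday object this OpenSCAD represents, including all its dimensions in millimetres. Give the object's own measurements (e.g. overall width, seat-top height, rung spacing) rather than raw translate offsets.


A wall 4563 mm long (x), 224 mm thick (y), 2588 mm tall, with a rectangular window opening cut through it. The opening is 828 mm wide and 1431 mm tall; its sill is at z = 708 mm and its near (−x) edge is 3032 mm from the wall's −x end. The opening passes through the full wall thickness.


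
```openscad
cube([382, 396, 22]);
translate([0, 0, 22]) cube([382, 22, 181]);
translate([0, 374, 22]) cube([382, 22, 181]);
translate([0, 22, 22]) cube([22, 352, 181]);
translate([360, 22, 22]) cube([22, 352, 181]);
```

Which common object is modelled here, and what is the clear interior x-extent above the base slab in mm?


An open box. The internal width is 338 mm.

A 382×396 base slab with four walls standing on it — an open box. The base is 382 mm wide and the walls are 22 mm thick, so the internal width is 382 − 2 × 22 = 338 mm.


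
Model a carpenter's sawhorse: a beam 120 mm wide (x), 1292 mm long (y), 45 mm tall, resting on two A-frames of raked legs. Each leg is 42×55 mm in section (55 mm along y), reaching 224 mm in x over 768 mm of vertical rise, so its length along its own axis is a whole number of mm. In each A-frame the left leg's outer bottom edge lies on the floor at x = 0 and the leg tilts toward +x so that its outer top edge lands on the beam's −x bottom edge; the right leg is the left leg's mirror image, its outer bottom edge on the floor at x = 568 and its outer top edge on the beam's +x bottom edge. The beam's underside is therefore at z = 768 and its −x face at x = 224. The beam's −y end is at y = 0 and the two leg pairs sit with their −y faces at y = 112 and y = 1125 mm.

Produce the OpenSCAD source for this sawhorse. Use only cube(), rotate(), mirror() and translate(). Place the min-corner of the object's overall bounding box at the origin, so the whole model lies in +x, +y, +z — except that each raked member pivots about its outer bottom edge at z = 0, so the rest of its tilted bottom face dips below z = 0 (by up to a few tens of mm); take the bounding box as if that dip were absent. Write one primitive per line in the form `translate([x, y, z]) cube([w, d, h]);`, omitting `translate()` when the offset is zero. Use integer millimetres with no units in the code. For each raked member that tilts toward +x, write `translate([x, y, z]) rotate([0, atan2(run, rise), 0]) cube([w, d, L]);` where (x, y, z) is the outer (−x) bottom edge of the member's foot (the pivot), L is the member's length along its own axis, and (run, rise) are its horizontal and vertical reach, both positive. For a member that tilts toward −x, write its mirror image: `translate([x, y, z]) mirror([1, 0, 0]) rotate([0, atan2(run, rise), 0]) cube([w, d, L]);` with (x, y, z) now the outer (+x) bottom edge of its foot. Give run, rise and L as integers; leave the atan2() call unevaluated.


translate([224, 0, 768]) cube([120, 1292, 45]);
translate([0, 112, 0]) rotate([0, atan2(224, 768), 0]) cube([42, 55, 800]);
translate([568, 112, 0]) mirror([1, 0, 0]) rotate([0, atan2(224, 768), 0]) cube([42, 55, 800]);
translate([0, 1125, 0]) rotate([0, atan2(224, 768), 0]) cube([42, 55, 800]);
translate([568, 1125, 0]) mirror([1, 0, 0]) rotate([0, atan2(224, 768), 0]) cube([42, 55, 800]);


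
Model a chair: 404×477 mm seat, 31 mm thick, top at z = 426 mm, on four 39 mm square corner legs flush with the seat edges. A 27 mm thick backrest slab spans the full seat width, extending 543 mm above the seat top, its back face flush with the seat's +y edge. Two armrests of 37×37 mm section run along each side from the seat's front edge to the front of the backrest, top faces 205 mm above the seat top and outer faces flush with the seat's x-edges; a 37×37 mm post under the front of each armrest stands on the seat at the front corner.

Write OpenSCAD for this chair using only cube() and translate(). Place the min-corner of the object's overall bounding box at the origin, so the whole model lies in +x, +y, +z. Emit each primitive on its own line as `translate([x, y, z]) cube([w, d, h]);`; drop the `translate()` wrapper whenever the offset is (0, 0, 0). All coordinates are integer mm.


translate([0, 0, 395]) cube([404, 477, 31]);
cube([39, 39, 395]);
translate([365, 0, 0]) cube([39, 39, 395]);
translate([0, 438, 0]) cube([39, 39, 395]);
translate([365, 438, 0]) cube([39, 39, 395]);
translate([0, 450, 426]) cube([404, 27, 543]);
translate([0, 0, 594]) cube([37, 450, 37]);
translate([367, 0, 594]) cube([37, 450, 37]);
translate([0, 0, 426]) cube([37, 37, 168]);
translate([367, 0, 426]) cube([37, 37, 168]);


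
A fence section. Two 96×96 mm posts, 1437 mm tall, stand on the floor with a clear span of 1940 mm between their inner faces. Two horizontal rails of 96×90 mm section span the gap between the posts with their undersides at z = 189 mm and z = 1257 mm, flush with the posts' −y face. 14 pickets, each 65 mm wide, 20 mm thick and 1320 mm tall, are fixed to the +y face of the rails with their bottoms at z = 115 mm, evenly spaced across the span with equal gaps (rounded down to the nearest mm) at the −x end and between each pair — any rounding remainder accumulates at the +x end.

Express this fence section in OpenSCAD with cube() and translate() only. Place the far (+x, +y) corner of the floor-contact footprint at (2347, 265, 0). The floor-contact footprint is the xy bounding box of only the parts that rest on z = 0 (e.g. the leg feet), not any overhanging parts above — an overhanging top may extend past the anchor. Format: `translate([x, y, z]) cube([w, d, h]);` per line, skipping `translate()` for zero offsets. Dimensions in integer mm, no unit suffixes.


translate([215, 169, 0]) cube([96, 96, 1437]);
translate([2251, 169, 0]) cube([96, 96, 1437]);
translate([311, 169, 189]) cube([1940, 96, 90]);
translate([311, 169, 1257]) cube([1940, 96, 90]);
translate([379, 265, 115]) cube([65, 20, 1320]);
translate([512, 265, 115]) cube([65, 20, 1320]);
translate([645, 265, 115]) cube([65, 20, 1320]);
translate([778, 265, 115]) cube([65, 20, 1320]);
translate([911, 265, 115]) cube([65, 20, 1320]);
translate([1044, 265, 115]) cube([65, 20, 1320]);
translate([1177, 265, 115]) cube([65, 20, 1320]);
translate([1310, 265, 115]) cube([65, 20, 1320]);
translate([1443, 265, 115]) cube([65, 20, 1320]);
translate([1576, 265, 115]) cube([65, 20, 1320]);
translate([1709, 265, 115]) cube([65, 20, 1320]);
translate([1842, 265, 115]) cube([65, 20, 1320]);
translate([1975, 265, 115]) cube([65, 20, 1320]);
translate([2108, 265, 115]) cube([65, 20, 1320]);


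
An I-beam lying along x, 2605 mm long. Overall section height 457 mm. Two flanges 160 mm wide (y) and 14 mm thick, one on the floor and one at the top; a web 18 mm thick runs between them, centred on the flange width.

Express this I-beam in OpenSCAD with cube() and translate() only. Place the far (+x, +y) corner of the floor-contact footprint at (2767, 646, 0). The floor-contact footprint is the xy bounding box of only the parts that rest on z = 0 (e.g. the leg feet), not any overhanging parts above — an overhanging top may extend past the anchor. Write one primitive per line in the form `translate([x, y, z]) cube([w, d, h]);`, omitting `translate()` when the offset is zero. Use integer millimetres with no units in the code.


translate([162, 486, 0]) cube([2605, 160, 14]);
translate([162, 557, 14]) cube([2605, 18, 429]);
translate([162, 486, 443]) cube([2605, 160, 14]);


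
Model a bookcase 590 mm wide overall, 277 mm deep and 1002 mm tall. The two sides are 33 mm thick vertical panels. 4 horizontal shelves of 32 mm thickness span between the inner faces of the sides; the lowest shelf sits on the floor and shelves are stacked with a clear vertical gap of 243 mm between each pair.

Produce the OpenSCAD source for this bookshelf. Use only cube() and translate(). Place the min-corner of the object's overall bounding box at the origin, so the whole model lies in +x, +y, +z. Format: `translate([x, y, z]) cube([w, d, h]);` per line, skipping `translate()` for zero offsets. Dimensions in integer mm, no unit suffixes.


cube([33, 277, 1002]);
translate([557, 0, 0]) cube([33, 277, 1002]);
translate([33, 0, 0]) cube([524, 277, 32]);
translate([33, 0, 275]) cube([524, 277, 32]);
translate([33, 0, 550]) cube([524, 277, 32]);
translate([33, 0, 825]) cube([524, 277, 32]);


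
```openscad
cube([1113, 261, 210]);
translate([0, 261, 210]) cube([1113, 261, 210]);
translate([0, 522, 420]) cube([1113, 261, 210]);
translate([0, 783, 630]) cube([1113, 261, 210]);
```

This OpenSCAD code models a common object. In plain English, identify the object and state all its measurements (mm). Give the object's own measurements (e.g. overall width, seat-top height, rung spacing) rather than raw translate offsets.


A straight staircase of 4 solid steps. Each step is 1113 mm wide (x), 261 mm deep (y, the going) and 210 mm tall (the rise). The first step rests on the floor; each subsequent step sits one going further in +y and one rise higher in +z, directly behind and above the previous step with no overlap.


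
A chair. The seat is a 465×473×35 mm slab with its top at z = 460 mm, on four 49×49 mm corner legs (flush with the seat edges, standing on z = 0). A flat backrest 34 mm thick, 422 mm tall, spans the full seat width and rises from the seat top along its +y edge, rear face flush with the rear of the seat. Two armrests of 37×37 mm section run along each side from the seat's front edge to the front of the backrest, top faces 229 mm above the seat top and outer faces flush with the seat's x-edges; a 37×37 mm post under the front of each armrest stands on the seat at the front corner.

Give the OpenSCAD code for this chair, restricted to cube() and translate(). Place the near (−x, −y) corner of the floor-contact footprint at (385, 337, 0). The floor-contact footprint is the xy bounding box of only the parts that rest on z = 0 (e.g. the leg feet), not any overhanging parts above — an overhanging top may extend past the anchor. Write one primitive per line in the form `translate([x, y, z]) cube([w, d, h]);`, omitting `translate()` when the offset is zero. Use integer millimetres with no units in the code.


// leg_h = 460 - 35 = 425
// arm post h = 229 - 37 = 192
translate([385, 337, 425]) cube([465, 473, 35]);
translate([385, 337, 0]) cube([49, 49, 425]);
translate([801, 337, 0]) cube([49, 49, 425]);
translate([385, 761, 0]) cube([49, 49, 425]);
translate([801, 761, 0]) cube([49, 49, 425]);
translate([385, 776, 460]) cube([465, 34, 422]);
translate([385, 337, 652]) cube([37, 439, 37]);
translate([813, 337, 652]) cube([37, 439, 37]);
translate([385, 337, 460]) cube([37, 37, 192]);
translate([813, 337, 460]) cube([37, 37, 192]);


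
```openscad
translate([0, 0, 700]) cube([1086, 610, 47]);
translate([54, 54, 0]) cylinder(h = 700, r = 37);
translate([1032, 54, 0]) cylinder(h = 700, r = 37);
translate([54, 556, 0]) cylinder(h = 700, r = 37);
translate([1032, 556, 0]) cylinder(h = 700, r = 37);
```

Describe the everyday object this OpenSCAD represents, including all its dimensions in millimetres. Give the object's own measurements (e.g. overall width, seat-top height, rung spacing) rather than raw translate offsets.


A rectangular dining table. The top is 1086×610×47 mm with its upper surface at z = 747 mm. It stands on four round legs of 74 mm diameter, each leg's bounding box inset 17 mm from the nearest pair of top edges, running from the floor to the underside of the top.


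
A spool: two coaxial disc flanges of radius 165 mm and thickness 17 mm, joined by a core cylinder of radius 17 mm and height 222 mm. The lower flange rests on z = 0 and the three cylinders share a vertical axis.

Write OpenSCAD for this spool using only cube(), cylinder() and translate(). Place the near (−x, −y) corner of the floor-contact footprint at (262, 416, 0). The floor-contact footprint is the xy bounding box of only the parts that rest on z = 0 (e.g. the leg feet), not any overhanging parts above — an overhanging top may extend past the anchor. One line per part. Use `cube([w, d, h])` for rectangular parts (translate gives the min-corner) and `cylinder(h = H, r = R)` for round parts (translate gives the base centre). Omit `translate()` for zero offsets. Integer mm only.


translate([427, 581, 0]) cylinder(h = 17, r = 165);
translate([427, 581, 17]) cylinder(h = 222, r = 17);
translate([427, 581, 239]) cylinder(h = 17, r = 165);


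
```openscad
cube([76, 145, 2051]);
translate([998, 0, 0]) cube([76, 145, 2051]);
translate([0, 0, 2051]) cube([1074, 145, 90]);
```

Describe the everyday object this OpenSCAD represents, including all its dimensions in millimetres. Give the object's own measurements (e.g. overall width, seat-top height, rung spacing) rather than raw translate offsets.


A door frame. The clear opening is 922 mm wide and 2051 mm high. Two 76 mm wide jambs, 145 mm deep, stand either side of the opening from the floor to the top of the opening. A 90 mm thick head sits across the top of both jambs, spanning the full outside width of the frame.
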